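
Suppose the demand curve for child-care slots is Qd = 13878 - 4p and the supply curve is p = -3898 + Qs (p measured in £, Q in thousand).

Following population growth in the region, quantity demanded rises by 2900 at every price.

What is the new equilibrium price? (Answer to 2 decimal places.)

2576.00

Solve the original market: 13878 - 4p = p + 3898, hence p = 1996 and Q = 5894.
After the shift, demand is Qd = 16778 - 4p and supply is Qs = p + 3898.
Equate the new curves: 16778 - 4p = p + 3898, giving 12880 = 5p, p = 2576, Q = 6474.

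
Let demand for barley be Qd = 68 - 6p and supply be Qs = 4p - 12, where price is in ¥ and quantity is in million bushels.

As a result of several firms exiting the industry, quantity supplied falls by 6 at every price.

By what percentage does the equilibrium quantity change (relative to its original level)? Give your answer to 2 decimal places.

Solve the original market: 68 - 6p = 4p - 12, hence p = 8 and Q = 20.
After the shift, demand is Qd = 68 - 6p and supply is Qs = 4p - 18.
Clearing the new market: 68 - 6p = 4p - 18, so p = 8.6 and Q = 16.4.
%ΔQ = (16.4 − 20) / 20 × 100 = -18.00%.

-18.00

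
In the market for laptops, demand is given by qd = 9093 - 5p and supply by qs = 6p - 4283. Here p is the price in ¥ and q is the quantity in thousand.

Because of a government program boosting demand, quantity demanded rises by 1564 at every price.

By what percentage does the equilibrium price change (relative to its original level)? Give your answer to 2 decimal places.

+11.69

Before the shock: 9093 - 5p = 6p - 4283 ⇒ 13376 = 11p ⇒ p = 1216, q = 3013.
The shock moves the curves to qd = 10657 - 5p and qs = 6p - 4283.
Equate the new curves: 10657 - 5p = 6p - 4283, giving 14940 = 11p, p = 14940/11 ≈ 1358.1818, q = 42527/11 ≈ 3866.0909.
%Δp = (1358.1818 − 1216) / 1216 × 100 = +11.69%.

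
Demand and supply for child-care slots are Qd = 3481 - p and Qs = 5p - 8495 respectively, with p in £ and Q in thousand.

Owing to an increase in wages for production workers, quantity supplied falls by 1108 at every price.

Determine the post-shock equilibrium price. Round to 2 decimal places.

Original equilibrium: 3481 - p = 5p - 8495 gives 11976 = 6p, so p = 1996 and Q = 1485.
After the shift, demand is Qd = 3481 - p and supply is Qs = 5p - 9603.
Equate the new curves: 3481 - p = 5p - 9603, giving 13084 = 6p, p = 6542/3 ≈ 2180.6667, Q = 3901/3 ≈ 1300.3333.

2180.67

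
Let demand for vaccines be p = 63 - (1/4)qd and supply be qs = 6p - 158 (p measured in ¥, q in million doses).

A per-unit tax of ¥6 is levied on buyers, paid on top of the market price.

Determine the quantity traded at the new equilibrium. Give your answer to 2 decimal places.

73.60

Solve the original market: 252 - 4p = 6p - 158, hence p = 41 and q = 88.
Since buyers pay the price plus the tax, the effective demand curve becomes qd = 228 - 4p.
New equilibrium: 228 - 4p = 6p - 158 ⇒ 386 = 10p ⇒ p = 38.6, q = 73.6.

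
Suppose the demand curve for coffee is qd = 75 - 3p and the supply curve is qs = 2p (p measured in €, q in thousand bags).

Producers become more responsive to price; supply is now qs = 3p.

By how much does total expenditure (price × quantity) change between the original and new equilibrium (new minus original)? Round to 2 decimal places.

Initially, 75 - 3p = 2p, so 75 = 5p and p = 15, q = 30.
The new curves are qd = 75 - 3p (demand) and qs = 3p (supply).
Clearing the new market: 75 - 3p = 3p, so p = 12.5 and q = 37.5.
Expenditure moves from 15×30 = 450 to 12.5×37.5 = 468.75; change = +18.75.

+18.75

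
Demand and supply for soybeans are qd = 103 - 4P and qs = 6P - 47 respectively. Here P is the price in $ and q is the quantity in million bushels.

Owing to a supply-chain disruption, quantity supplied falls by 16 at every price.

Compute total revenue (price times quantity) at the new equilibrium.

Initially, 103 - 4P = 6P - 47, so 150 = 10P and P = 15, q = 43.
The shock moves the curves to qd = 103 - 4P and qs = 6P - 63.
Setting them equal: 103 - 4P = 6P - 63 → 166 = 10P, so P = 16.6 and q = 36.6.
New expenditure = 16.6 × 36.6 = 607.56.

607.56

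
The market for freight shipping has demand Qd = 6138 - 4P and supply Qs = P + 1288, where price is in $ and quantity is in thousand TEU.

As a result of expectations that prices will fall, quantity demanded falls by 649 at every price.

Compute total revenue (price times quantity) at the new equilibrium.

Solve the original market: 6138 - 4P = P + 1288, hence P = 970 and Q = 2258.
With the change applied: demand Qd = 5489 - 4P, supply Qs = P + 1288.
New equilibrium: 5489 - 4P = P + 1288 ⇒ 4201 = 5P ⇒ P = 840.2, Q = 2128.2.
New expenditure = 840.2 × 2128.2 = 1788113.64.

1788113.64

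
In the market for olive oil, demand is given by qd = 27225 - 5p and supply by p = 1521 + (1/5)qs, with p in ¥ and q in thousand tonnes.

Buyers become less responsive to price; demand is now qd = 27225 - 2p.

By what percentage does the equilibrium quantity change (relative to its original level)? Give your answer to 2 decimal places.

Solve the original market: 27225 - 5p = 5p - 7605, hence p = 3483 and q = 9810.
After the shift, demand is qd = 27225 - 2p and supply is qs = 5p - 7605.
Clearing the new market: 27225 - 2p = 5p - 7605, so p = 34830/7 ≈ 4975.7143 and q = 120915/7 ≈ 17273.5714.
%Δq = (17273.5714 − 9810) / 9810 × 100 = +76.08%.

+76.08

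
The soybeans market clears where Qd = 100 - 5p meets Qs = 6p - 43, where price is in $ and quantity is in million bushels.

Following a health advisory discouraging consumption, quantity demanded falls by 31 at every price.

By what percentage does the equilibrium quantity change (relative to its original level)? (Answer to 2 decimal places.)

Original equilibrium: 100 - 5p = 6p - 43 gives 143 = 11p, so p = 13 and Q = 35.
The new curves are Qd = 69 - 5p (demand) and Qs = 6p - 43 (supply).
New equilibrium: 69 - 5p = 6p - 43 ⇒ 112 = 11p ⇒ p = 112/11 ≈ 10.1818, Q = 199/11 ≈ 18.0909.
%ΔQ = (18.0909 − 35) / 35 × 100 = -48.31%.

-48.31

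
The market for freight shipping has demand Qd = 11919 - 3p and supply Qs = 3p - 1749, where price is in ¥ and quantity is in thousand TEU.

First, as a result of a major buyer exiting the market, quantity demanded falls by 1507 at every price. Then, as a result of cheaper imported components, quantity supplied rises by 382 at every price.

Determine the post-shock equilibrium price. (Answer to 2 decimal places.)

Initially, 11919 - 3p = 3p - 1749, so 13668 = 6p and p = 2278, Q = 5085.
After the shift, demand is Qd = 10412 - 3p and supply is Qs = 3p - 1367.
Equate the new curves: 10412 - 3p = 3p - 1367, giving 11779 = 6p, p = 11779/6 ≈ 1963.1667, Q = 4522.5.

1963.17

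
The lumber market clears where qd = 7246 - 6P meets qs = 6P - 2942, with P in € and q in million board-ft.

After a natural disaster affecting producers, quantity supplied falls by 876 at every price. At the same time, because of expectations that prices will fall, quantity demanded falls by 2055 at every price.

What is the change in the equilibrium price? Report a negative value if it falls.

-98.25

Solve the original market: 7246 - 6P = 6P - 2942, hence P = 849 and q = 2152.
The new curves are qd = 5191 - 6P (demand) and qs = 6P - 3818 (supply).
New equilibrium: 5191 - 6P = 6P - 3818 ⇒ 9009 = 12P ⇒ P = 750.75, q = 686.5.
ΔP = 750.75 − 849 = -98.25.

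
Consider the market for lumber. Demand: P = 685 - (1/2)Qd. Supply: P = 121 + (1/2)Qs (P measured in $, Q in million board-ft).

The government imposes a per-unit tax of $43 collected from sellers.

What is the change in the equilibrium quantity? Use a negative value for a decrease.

-43

Original equilibrium: 1370 - 2P = 2P - 242 gives 1612 = 4P, so P = 403 and Q = 564.
Since sellers keep the price net of the tax, the effective supply curve becomes Qs = 2P - 328.
New equilibrium: 1370 - 2P = 2P - 328 ⇒ 1698 = 4P ⇒ P = 424.5, Q = 521.
ΔQ = 521 − 564 = -43.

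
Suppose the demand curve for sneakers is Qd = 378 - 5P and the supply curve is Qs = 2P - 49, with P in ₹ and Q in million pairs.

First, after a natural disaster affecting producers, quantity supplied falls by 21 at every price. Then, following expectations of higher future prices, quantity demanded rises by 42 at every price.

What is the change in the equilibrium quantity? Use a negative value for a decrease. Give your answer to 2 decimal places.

Before the shock: 378 - 5P = 2P - 49 ⇒ 427 = 7P ⇒ P = 61, Q = 73.
With the change applied: demand Qd = 420 - 5P, supply Qs = 2P - 70.
Clearing the new market: 420 - 5P = 2P - 70, so P = 70 and Q = 70.
ΔQ = 70 − 73 = -3.00.

-3.00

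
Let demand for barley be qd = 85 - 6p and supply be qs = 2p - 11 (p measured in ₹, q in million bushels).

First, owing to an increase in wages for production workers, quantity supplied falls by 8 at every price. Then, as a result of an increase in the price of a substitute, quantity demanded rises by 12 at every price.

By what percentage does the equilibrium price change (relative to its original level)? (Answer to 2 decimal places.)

Original equilibrium: 85 - 6p = 2p - 11 gives 96 = 8p, so p = 12 and q = 13.
The new curves are qd = 97 - 6p (demand) and qs = 2p - 19 (supply).
Clearing the new market: 97 - 6p = 2p - 19, so p = 14.5 and q = 10.
%Δp = (14.5 − 12) / 12 × 100 = +20.83%.

+20.83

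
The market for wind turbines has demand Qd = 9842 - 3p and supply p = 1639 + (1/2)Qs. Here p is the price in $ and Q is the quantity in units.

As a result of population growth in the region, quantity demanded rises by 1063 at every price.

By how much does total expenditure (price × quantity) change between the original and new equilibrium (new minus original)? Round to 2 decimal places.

+1624944.32

Before the shock: 9842 - 3p = 2p - 3278 ⇒ 13120 = 5p ⇒ p = 2624, Q = 1970.
The new curves are Qd = 10905 - 3p (demand) and Qs = 2p - 3278 (supply).
Clearing the new market: 10905 - 3p = 2p - 3278, so p = 2836.6 and Q = 2395.2.
Expenditure moves from 2624×1970 = 5169280 to 2836.6×2395.2 = 6794224.32; change = +1624944.32.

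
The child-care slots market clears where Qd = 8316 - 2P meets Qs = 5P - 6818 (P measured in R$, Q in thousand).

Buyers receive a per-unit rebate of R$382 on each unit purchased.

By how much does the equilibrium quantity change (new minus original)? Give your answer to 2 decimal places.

+545.71

Before the shock: 8316 - 2P = 5P - 6818 ⇒ 15134 = 7P ⇒ P = 2162, Q = 3992.
Since buyers' out-of-pocket price is the market price minus the rebate, the effective demand curve becomes Qd = 9080 - 2P.
Setting them equal: 9080 - 2P = 5P - 6818 → 15898 = 7P, so P = 15898/7 ≈ 2271.1429 and Q = 31764/7 ≈ 4537.7143.
ΔQ = 4537.7143 − 3992 = +545.71.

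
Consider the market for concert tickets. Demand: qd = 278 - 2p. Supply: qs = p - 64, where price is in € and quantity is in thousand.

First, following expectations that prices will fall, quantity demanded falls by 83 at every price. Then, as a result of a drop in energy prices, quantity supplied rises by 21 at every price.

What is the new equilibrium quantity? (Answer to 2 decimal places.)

36.33

Initially, 278 - 2p = p - 64, so 342 = 3p and p = 114, q = 50.
The shock moves the curves to qd = 195 - 2p and qs = p - 43.
New equilibrium: 195 - 2p = p - 43 ⇒ 238 = 3p ⇒ p = 238/3 ≈ 79.3333, q = 109/3 ≈ 36.3333.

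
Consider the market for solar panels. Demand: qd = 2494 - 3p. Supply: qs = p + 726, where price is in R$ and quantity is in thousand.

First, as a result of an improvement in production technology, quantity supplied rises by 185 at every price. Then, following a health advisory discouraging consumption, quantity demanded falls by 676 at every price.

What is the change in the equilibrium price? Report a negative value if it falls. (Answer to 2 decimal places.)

-215.25

Initially, 2494 - 3p = p + 726, so 1768 = 4p and p = 442, q = 1168.
The new curves are qd = 1818 - 3p (demand) and qs = p + 911 (supply).
New equilibrium: 1818 - 3p = p + 911 ⇒ 907 = 4p ⇒ p = 226.75, q = 1137.75.
Δp = 226.75 − 442 = -215.25.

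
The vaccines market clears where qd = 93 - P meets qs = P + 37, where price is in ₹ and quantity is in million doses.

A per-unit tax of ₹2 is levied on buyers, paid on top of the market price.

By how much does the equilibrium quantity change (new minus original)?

-1

Initially, 93 - P = P + 37, so 56 = 2P and P = 28, q = 65.
Since buyers pay the price plus the tax, the effective demand curve becomes qd = 91 - P.
Clearing the new market: 91 - P = P + 37, so P = 27 and q = 64.
Δq = 64 − 65 = -1.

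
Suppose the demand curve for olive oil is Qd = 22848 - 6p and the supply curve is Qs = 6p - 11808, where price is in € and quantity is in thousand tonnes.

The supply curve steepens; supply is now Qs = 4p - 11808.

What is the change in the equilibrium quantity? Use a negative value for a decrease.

-3465.6

Before the shock: 22848 - 6p = 6p - 11808 ⇒ 34656 = 12p ⇒ p = 2888, Q = 5520.
With the change applied: demand Qd = 22848 - 6p, supply Qs = 4p - 11808.
Clearing the new market: 22848 - 6p = 4p - 11808, so p = 3465.6 and Q = 2054.4.
ΔQ = 2054.4 − 5520 = -3465.6.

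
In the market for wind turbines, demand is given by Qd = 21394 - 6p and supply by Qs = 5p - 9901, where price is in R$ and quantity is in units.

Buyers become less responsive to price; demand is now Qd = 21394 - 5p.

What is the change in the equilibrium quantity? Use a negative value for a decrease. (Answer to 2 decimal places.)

Initially, 21394 - 6p = 5p - 9901, so 31295 = 11p and p = 2845, Q = 4324.
The new curves are Qd = 21394 - 5p (demand) and Qs = 5p - 9901 (supply).
Clearing the new market: 21394 - 5p = 5p - 9901, so p = 3129.5 and Q = 5746.5.
ΔQ = 5746.5 − 4324 = +1422.50.

+1422.50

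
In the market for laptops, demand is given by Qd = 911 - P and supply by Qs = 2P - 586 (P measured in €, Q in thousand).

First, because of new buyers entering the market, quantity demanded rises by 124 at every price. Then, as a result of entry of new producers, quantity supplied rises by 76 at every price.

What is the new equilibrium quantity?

520

Solve the original market: 911 - P = 2P - 586, hence P = 499 and Q = 412.
After the shift, demand is Qd = 1035 - P and supply is Qs = 2P - 510.
Equate the new curves: 1035 - P = 2P - 510, giving 1545 = 3P, P = 515, Q = 520.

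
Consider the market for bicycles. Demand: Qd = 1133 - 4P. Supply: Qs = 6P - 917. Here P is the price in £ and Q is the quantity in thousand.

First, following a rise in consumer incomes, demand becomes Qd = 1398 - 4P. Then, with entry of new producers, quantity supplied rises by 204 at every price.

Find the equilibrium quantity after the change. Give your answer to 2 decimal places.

553.60

Before the shock: 1133 - 4P = 6P - 917 ⇒ 2050 = 10P ⇒ P = 205, Q = 313.
The new curves are Qd = 1398 - 4P (demand) and Qs = 6P - 713 (supply).
New equilibrium: 1398 - 4P = 6P - 713 ⇒ 2111 = 10P ⇒ P = 211.1, Q = 553.6.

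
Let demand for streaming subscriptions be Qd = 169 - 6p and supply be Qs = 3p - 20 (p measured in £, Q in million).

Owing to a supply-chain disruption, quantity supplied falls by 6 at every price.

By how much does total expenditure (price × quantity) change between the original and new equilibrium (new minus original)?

-58

Original equilibrium: 169 - 6p = 3p - 20 gives 189 = 9p, so p = 21 and Q = 43.
The shock moves the curves to Qd = 169 - 6p and Qs = 3p - 26.
Equate the new curves: 169 - 6p = 3p - 26, giving 195 = 9p, p = 65/3 ≈ 21.6667, Q = 39.
Expenditure moves from 21×43 = 903 to 21.6667×39 = 845; change = -58.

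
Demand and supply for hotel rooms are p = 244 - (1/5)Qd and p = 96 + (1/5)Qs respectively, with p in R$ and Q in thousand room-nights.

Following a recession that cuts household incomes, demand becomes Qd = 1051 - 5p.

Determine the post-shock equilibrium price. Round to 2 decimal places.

153.10

Original equilibrium: 1220 - 5p = 5p - 480 gives 1700 = 10p, so p = 170 and Q = 370.
With the change applied: demand Qd = 1051 - 5p, supply Qs = 5p - 480.
Clearing the new market: 1051 - 5p = 5p - 480, so p = 153.1 and Q = 285.5.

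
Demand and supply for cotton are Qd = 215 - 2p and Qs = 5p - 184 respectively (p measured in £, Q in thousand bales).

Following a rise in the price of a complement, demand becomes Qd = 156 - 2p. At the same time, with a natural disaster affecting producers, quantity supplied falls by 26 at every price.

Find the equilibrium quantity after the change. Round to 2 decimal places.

Original equilibrium: 215 - 2p = 5p - 184 gives 399 = 7p, so p = 57 and Q = 101.
The shock moves the curves to Qd = 156 - 2p and Qs = 5p - 210.
New equilibrium: 156 - 2p = 5p - 210 ⇒ 366 = 7p ⇒ p = 366/7 ≈ 52.2857, Q = 360/7 ≈ 51.4286.

51.43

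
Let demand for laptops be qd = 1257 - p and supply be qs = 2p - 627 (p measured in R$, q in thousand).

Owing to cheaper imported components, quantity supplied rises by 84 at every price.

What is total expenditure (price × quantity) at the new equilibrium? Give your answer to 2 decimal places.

394200.00

Initially, 1257 - p = 2p - 627, so 1884 = 3p and p = 628, q = 629.
The shock moves the curves to qd = 1257 - p and qs = 2p - 543.
Clearing the new market: 1257 - p = 2p - 543, so p = 600 and q = 657.
New expenditure = 600 × 657 = 394200.00.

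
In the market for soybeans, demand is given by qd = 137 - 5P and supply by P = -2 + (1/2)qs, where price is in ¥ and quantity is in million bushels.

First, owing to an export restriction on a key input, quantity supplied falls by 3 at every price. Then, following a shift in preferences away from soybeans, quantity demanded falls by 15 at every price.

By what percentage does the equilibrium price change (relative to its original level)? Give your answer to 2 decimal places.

-9.02

Original equilibrium: 137 - 5P = 2P + 4 gives 133 = 7P, so P = 19 and q = 42.
The shock moves the curves to qd = 122 - 5P and qs = 2P + 1.
Equate the new curves: 122 - 5P = 2P + 1, giving 121 = 7P, P = 121/7 ≈ 17.2857, q = 249/7 ≈ 35.5714.
%ΔP = (17.2857 − 19) / 19 × 100 = -9.02%.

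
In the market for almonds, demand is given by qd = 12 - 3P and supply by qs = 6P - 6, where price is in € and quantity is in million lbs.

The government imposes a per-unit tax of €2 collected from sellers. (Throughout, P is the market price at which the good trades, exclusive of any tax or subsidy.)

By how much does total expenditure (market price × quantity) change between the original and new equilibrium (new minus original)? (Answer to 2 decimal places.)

-5.33

Solve the original market: 12 - 3P = 6P - 6, hence P = 2 and q = 6.
Since sellers keep the price net of the tax, the effective supply curve becomes qs = 6P - 18.
New equilibrium: 12 - 3P = 6P - 18 ⇒ 30 = 9P ⇒ P = 10/3 ≈ 3.3333, q = 2.
Expenditure moves from 2×6 = 12 to 3.3333×2 = 6.6667; change = -5.33.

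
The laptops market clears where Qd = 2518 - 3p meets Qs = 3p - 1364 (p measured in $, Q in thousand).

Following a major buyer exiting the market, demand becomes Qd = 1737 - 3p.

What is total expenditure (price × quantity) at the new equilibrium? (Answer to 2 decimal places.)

96389.42

Before the shock: 2518 - 3p = 3p - 1364 ⇒ 3882 = 6p ⇒ p = 647, Q = 577.
The new curves are Qd = 1737 - 3p (demand) and Qs = 3p - 1364 (supply).
Setting them equal: 1737 - 3p = 3p - 1364 → 3101 = 6p, so p = 3101/6 ≈ 516.8333 and Q = 186.5.
New expenditure = 516.8333 × 186.5 = 96389.42.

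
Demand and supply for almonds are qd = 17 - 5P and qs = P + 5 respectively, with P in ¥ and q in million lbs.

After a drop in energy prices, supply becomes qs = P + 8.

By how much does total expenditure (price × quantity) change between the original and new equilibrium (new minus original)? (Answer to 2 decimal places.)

Before the shock: 17 - 5P = P + 5 ⇒ 12 = 6P ⇒ P = 2, q = 7.
With the change applied: demand qd = 17 - 5P, supply qs = P + 8.
New equilibrium: 17 - 5P = P + 8 ⇒ 9 = 6P ⇒ P = 1.5, q = 9.5.
Expenditure moves from 2×7 = 14 to 1.5×9.5 = 14.25; change = +0.25.

+0.25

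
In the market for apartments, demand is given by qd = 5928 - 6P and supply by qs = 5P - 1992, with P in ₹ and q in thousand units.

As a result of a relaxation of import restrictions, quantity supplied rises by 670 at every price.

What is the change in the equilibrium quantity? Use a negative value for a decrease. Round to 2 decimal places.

Solve the original market: 5928 - 6P = 5P - 1992, hence P = 720 and q = 1608.
With the change applied: demand qd = 5928 - 6P, supply qs = 5P - 1322.
Equate the new curves: 5928 - 6P = 5P - 1322, giving 7250 = 11P, P = 7250/11 ≈ 659.0909, q = 21708/11 ≈ 1973.4545.
Δq = 1973.4545 − 1608 = +365.45.

+365.45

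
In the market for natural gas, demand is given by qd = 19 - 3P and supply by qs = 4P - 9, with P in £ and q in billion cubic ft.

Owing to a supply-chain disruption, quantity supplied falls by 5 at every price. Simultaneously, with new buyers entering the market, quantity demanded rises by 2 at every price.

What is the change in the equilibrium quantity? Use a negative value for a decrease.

Original equilibrium: 19 - 3P = 4P - 9 gives 28 = 7P, so P = 4 and q = 7.
After the shift, demand is qd = 21 - 3P and supply is qs = 4P - 14.
Clearing the new market: 21 - 3P = 4P - 14, so P = 5 and q = 6.
Δq = 6 − 7 = -1.

-1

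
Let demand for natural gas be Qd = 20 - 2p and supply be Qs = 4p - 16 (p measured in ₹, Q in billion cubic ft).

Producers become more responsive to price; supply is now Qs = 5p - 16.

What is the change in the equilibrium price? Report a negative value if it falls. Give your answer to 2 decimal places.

-0.86

Before the shock: 20 - 2p = 4p - 16 ⇒ 36 = 6p ⇒ p = 6, Q = 8.
The new curves are Qd = 20 - 2p (demand) and Qs = 5p - 16 (supply).
Setting them equal: 20 - 2p = 5p - 16 → 36 = 7p, so p = 36/7 ≈ 5.1429 and Q = 68/7 ≈ 9.7143.
Δp = 5.1429 − 6 = -0.86.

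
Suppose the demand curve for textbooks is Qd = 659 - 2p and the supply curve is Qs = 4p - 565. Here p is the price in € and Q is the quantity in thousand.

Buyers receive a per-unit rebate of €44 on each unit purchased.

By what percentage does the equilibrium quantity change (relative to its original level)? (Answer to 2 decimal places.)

+23.37

Original equilibrium: 659 - 2p = 4p - 565 gives 1224 = 6p, so p = 204 and Q = 251.
Since buyers' out-of-pocket price is the market price minus the rebate, the effective demand curve becomes Qd = 747 - 2p.
Clearing the new market: 747 - 2p = 4p - 565, so p = 656/3 ≈ 218.6667 and Q = 929/3 ≈ 309.6667.
%ΔQ = (309.6667 − 251) / 251 × 100 = +23.37%.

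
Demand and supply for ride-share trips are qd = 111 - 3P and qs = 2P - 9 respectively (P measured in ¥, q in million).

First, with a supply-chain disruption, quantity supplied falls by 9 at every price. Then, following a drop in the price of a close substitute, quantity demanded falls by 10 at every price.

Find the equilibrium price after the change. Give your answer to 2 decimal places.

Original equilibrium: 111 - 3P = 2P - 9 gives 120 = 5P, so P = 24 and q = 39.
With the change applied: demand qd = 101 - 3P, supply qs = 2P - 18.
New equilibrium: 101 - 3P = 2P - 18 ⇒ 119 = 5P ⇒ P = 23.8, q = 29.6.

23.80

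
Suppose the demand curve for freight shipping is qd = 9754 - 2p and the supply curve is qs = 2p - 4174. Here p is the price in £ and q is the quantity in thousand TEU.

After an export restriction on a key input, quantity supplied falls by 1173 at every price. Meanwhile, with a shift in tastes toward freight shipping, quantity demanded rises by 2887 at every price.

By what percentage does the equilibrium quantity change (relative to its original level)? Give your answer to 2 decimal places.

+30.72

Before the shock: 9754 - 2p = 2p - 4174 ⇒ 13928 = 4p ⇒ p = 3482, q = 2790.
The shock moves the curves to qd = 12641 - 2p and qs = 2p - 5347.
Setting them equal: 12641 - 2p = 2p - 5347 → 17988 = 4p, so p = 4497 and q = 3647.
%Δq = (3647 − 2790) / 2790 × 100 = +30.72%.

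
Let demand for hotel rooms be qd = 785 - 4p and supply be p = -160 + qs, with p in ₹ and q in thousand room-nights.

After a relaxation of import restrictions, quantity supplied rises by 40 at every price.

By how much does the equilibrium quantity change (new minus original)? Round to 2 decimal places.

+32.00

Before the shock: 785 - 4p = p + 160 ⇒ 625 = 5p ⇒ p = 125, q = 285.
The new curves are qd = 785 - 4p (demand) and qs = p + 200 (supply).
New equilibrium: 785 - 4p = p + 200 ⇒ 585 = 5p ⇒ p = 117, q = 317.
Δq = 317 − 285 = +32.00.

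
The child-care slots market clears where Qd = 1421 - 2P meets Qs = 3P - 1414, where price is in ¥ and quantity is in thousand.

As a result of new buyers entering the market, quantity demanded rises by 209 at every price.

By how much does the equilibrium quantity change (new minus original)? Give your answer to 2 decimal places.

Initially, 1421 - 2P = 3P - 1414, so 2835 = 5P and P = 567, Q = 287.
After the shift, demand is Qd = 1630 - 2P and supply is Qs = 3P - 1414.
New equilibrium: 1630 - 2P = 3P - 1414 ⇒ 3044 = 5P ⇒ P = 608.8, Q = 412.4.
ΔQ = 412.4 − 287 = +125.40.

+125.40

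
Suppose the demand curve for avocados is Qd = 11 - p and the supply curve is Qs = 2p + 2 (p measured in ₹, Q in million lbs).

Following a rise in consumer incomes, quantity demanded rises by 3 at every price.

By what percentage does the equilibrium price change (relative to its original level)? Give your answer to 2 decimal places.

Initially, 11 - p = 2p + 2, so 9 = 3p and p = 3, Q = 8.
The new curves are Qd = 14 - p (demand) and Qs = 2p + 2 (supply).
New equilibrium: 14 - p = 2p + 2 ⇒ 12 = 3p ⇒ p = 4, Q = 10.
%Δp = (4 − 3) / 3 × 100 = +33.33%.

+33.33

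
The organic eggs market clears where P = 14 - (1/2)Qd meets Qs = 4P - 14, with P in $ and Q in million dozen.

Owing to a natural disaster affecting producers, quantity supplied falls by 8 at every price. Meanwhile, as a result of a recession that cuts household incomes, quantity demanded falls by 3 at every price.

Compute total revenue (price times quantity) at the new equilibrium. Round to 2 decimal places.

Before the shock: 28 - 2P = 4P - 14 ⇒ 42 = 6P ⇒ P = 7, Q = 14.
The shock moves the curves to Qd = 25 - 2P and Qs = 4P - 22.
Setting them equal: 25 - 2P = 4P - 22 → 47 = 6P, so P = 47/6 ≈ 7.8333 and Q = 28/3 ≈ 9.3333.
New expenditure = 7.8333 × 9.3333 = 73.11.

73.11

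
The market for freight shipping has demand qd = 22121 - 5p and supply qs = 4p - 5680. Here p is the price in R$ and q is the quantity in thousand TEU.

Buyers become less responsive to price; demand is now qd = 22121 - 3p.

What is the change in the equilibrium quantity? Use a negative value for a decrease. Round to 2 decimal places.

+3530.29

Initially, 22121 - 5p = 4p - 5680, so 27801 = 9p and p = 3089, q = 6676.
After the shift, demand is qd = 22121 - 3p and supply is qs = 4p - 5680.
Clearing the new market: 22121 - 3p = 4p - 5680, so p = 27801/7 ≈ 3971.5714 and q = 71444/7 ≈ 10206.2857.
Δq = 10206.2857 − 6676 = +3530.29.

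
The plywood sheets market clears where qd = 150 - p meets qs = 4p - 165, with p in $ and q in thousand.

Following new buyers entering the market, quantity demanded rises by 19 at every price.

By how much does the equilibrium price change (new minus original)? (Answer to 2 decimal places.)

Original equilibrium: 150 - p = 4p - 165 gives 315 = 5p, so p = 63 and q = 87.
The new curves are qd = 169 - p (demand) and qs = 4p - 165 (supply).
Equate the new curves: 169 - p = 4p - 165, giving 334 = 5p, p = 66.8, q = 102.2.
Δp = 66.8 − 63 = +3.80.

+3.80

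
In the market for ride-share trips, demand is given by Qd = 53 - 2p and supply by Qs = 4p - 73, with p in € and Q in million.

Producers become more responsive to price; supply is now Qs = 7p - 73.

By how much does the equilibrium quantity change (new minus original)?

Before the shock: 53 - 2p = 4p - 73 ⇒ 126 = 6p ⇒ p = 21, Q = 11.
After the shift, demand is Qd = 53 - 2p and supply is Qs = 7p - 73.
Clearing the new market: 53 - 2p = 7p - 73, so p = 14 and Q = 25.
ΔQ = 25 − 11 = +14.

+14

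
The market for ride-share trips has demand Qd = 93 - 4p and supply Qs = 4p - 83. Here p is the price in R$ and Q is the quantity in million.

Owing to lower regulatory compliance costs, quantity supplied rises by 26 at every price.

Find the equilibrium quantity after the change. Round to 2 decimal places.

Solve the original market: 93 - 4p = 4p - 83, hence p = 22 and Q = 5.
After the shift, demand is Qd = 93 - 4p and supply is Qs = 4p - 57.
New equilibrium: 93 - 4p = 4p - 57 ⇒ 150 = 8p ⇒ p = 18.75, Q = 18.

18.00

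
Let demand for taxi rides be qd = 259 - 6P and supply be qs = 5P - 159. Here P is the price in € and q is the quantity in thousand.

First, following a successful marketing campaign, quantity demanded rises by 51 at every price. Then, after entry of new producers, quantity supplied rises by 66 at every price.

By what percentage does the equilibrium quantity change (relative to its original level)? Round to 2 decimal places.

Original equilibrium: 259 - 6P = 5P - 159 gives 418 = 11P, so P = 38 and q = 31.
The new curves are qd = 310 - 6P (demand) and qs = 5P - 93 (supply).
Clearing the new market: 310 - 6P = 5P - 93, so P = 403/11 ≈ 36.6364 and q = 992/11 ≈ 90.1818.
%Δq = (90.1818 − 31) / 31 × 100 = +190.91%.

+190.91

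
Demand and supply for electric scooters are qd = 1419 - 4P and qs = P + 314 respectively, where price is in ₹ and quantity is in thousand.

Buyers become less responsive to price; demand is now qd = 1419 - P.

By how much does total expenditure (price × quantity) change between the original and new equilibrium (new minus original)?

Original equilibrium: 1419 - 4P = P + 314 gives 1105 = 5P, so P = 221 and q = 535.
With the change applied: demand qd = 1419 - P, supply qs = P + 314.
New equilibrium: 1419 - P = P + 314 ⇒ 1105 = 2P ⇒ P = 552.5, q = 866.5.
Expenditure moves from 221×535 = 118235 to 552.5×866.5 = 478741.25; change = +360506.25.

+360506.25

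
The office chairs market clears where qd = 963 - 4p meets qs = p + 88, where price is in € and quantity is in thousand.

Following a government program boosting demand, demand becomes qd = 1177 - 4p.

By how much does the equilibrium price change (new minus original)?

Before the shock: 963 - 4p = p + 88 ⇒ 875 = 5p ⇒ p = 175, q = 263.
The new curves are qd = 1177 - 4p (demand) and qs = p + 88 (supply).
Setting them equal: 1177 - 4p = p + 88 → 1089 = 5p, so p = 217.8 and q = 305.8.
Δp = 217.8 − 175 = +42.8.

+42.8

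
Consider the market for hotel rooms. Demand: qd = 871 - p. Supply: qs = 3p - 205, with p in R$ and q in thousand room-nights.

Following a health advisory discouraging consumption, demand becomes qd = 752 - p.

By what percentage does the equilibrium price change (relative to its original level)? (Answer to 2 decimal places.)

-11.06

Initially, 871 - p = 3p - 205, so 1076 = 4p and p = 269, q = 602.
With the change applied: demand qd = 752 - p, supply qs = 3p - 205.
Equate the new curves: 752 - p = 3p - 205, giving 957 = 4p, p = 239.25, q = 512.75.
%Δp = (239.25 − 269) / 269 × 100 = -11.06%.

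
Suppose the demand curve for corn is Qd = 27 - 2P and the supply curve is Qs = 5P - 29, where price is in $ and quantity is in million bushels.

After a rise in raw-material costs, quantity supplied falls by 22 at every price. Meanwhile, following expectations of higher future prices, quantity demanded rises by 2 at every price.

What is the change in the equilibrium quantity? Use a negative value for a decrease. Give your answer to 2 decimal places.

-4.86

Initially, 27 - 2P = 5P - 29, so 56 = 7P and P = 8, Q = 11.
The new curves are Qd = 29 - 2P (demand) and Qs = 5P - 51 (supply).
Setting them equal: 29 - 2P = 5P - 51 → 80 = 7P, so P = 80/7 ≈ 11.4286 and Q = 43/7 ≈ 6.1429.
ΔQ = 6.1429 − 11 = -4.86.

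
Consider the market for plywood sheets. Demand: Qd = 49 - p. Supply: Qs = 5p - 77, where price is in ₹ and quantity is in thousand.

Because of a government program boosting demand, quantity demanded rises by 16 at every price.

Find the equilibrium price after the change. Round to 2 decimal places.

23.67

Before the shock: 49 - p = 5p - 77 ⇒ 126 = 6p ⇒ p = 21, Q = 28.
The new curves are Qd = 65 - p (demand) and Qs = 5p - 77 (supply).
Setting them equal: 65 - p = 5p - 77 → 142 = 6p, so p = 71/3 ≈ 23.6667 and Q = 124/3 ≈ 41.3333.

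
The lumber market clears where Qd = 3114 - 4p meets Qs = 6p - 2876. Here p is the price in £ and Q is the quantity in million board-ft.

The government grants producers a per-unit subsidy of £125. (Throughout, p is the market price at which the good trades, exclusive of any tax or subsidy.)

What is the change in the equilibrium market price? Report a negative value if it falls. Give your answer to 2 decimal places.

Original equilibrium: 3114 - 4p = 6p - 2876 gives 5990 = 10p, so p = 599 and Q = 718.
Since sellers receive the price plus the subsidy, the effective supply curve becomes Qs = 6p - 2126.
New equilibrium: 3114 - 4p = 6p - 2126 ⇒ 5240 = 10p ⇒ p = 524, Q = 1018.
Δp = 524 − 599 = -75.00.

-75.00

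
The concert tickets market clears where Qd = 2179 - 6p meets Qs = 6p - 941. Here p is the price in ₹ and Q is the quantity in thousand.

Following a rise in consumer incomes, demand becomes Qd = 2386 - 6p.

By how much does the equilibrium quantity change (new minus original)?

Original equilibrium: 2179 - 6p = 6p - 941 gives 3120 = 12p, so p = 260 and Q = 619.
After the shift, demand is Qd = 2386 - 6p and supply is Qs = 6p - 941.
Setting them equal: 2386 - 6p = 6p - 941 → 3327 = 12p, so p = 277.25 and Q = 722.5.
ΔQ = 722.5 − 619 = +103.5.

+103.5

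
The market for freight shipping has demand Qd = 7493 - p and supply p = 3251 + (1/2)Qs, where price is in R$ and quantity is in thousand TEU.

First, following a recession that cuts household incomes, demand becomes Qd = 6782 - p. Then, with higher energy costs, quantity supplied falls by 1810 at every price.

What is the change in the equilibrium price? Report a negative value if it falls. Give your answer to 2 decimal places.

+366.33

Original equilibrium: 7493 - p = 2p - 6502 gives 13995 = 3p, so p = 4665 and Q = 2828.
The shock moves the curves to Qd = 6782 - p and Qs = 2p - 8312.
Equate the new curves: 6782 - p = 2p - 8312, giving 15094 = 3p, p = 15094/3 ≈ 5031.3333, Q = 5252/3 ≈ 1750.6667.
Δp = 5031.3333 − 4665 = +366.33.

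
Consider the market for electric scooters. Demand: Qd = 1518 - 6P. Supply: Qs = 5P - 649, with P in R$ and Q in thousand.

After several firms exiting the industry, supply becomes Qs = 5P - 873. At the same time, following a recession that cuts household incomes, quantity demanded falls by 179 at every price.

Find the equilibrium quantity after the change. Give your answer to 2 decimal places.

Before the shock: 1518 - 6P = 5P - 649 ⇒ 2167 = 11P ⇒ P = 197, Q = 336.
After the shift, demand is Qd = 1339 - 6P and supply is Qs = 5P - 873.
New equilibrium: 1339 - 6P = 5P - 873 ⇒ 2212 = 11P ⇒ P = 2212/11 ≈ 201.0909, Q = 1457/11 ≈ 132.4545.

132.45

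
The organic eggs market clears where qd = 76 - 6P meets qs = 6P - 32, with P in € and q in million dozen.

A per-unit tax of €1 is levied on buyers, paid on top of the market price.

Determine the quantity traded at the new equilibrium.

Before the shock: 76 - 6P = 6P - 32 ⇒ 108 = 12P ⇒ P = 9, q = 22.
Since buyers pay the price plus the tax, the effective demand curve becomes qd = 70 - 6P.
Clearing the new market: 70 - 6P = 6P - 32, so P = 8.5 and q = 19.

19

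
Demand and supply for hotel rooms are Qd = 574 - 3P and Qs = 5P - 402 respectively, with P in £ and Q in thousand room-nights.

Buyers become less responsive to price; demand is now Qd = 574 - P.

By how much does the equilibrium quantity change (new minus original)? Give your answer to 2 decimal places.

Initially, 574 - 3P = 5P - 402, so 976 = 8P and P = 122, Q = 208.
The shock moves the curves to Qd = 574 - P and Qs = 5P - 402.
New equilibrium: 574 - P = 5P - 402 ⇒ 976 = 6P ⇒ P = 488/3 ≈ 162.6667, Q = 1234/3 ≈ 411.3333.
ΔQ = 411.3333 − 208 = +203.33.

+203.33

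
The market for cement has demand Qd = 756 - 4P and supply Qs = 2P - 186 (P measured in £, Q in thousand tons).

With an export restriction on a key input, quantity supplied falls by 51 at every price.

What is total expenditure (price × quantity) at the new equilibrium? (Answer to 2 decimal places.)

Original equilibrium: 756 - 4P = 2P - 186 gives 942 = 6P, so P = 157 and Q = 128.
With the change applied: demand Qd = 756 - 4P, supply Qs = 2P - 237.
Setting them equal: 756 - 4P = 2P - 237 → 993 = 6P, so P = 165.5 and Q = 94.
New expenditure = 165.5 × 94 = 15557.00.

15557.00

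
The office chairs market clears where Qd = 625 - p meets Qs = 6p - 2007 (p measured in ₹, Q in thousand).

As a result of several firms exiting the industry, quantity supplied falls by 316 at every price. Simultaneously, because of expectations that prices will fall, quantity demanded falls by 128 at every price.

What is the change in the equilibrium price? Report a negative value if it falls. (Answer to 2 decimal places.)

+26.86

Initially, 625 - p = 6p - 2007, so 2632 = 7p and p = 376, Q = 249.
With the change applied: demand Qd = 497 - p, supply Qs = 6p - 2323.
Equate the new curves: 497 - p = 6p - 2323, giving 2820 = 7p, p = 2820/7 ≈ 402.8571, Q = 659/7 ≈ 94.1429.
Δp = 402.8571 − 376 = +26.86.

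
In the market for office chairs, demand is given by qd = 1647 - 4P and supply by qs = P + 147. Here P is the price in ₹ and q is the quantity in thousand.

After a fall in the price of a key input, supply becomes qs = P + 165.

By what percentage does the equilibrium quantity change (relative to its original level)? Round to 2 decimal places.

Before the shock: 1647 - 4P = P + 147 ⇒ 1500 = 5P ⇒ P = 300, q = 447.
After the shift, demand is qd = 1647 - 4P and supply is qs = P + 165.
Equate the new curves: 1647 - 4P = P + 165, giving 1482 = 5P, P = 296.4, q = 461.4.
%Δq = (461.4 − 447) / 447 × 100 = +3.22%.

+3.22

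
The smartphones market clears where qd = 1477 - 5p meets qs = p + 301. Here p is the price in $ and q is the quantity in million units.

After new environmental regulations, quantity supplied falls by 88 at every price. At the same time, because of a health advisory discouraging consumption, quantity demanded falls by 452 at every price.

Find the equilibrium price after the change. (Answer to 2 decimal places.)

135.33

Original equilibrium: 1477 - 5p = p + 301 gives 1176 = 6p, so p = 196 and q = 497.
The shock moves the curves to qd = 1025 - 5p and qs = p + 213.
Clearing the new market: 1025 - 5p = p + 213, so p = 406/3 ≈ 135.3333 and q = 1045/3 ≈ 348.3333.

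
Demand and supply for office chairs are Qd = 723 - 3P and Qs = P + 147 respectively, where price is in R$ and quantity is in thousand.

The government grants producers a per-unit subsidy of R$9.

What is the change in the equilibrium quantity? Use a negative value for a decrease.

Initially, 723 - 3P = P + 147, so 576 = 4P and P = 144, Q = 291.
Since sellers receive the price plus the subsidy, the effective supply curve becomes Qs = P + 156.
Clearing the new market: 723 - 3P = P + 156, so P = 141.75 and Q = 297.75.
ΔQ = 297.75 − 291 = +6.75.

+6.75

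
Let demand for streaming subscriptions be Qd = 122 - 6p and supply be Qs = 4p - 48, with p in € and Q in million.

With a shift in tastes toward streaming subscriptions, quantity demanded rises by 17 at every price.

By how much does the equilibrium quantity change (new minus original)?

Solve the original market: 122 - 6p = 4p - 48, hence p = 17 and Q = 20.
The shock moves the curves to Qd = 139 - 6p and Qs = 4p - 48.
Setting them equal: 139 - 6p = 4p - 48 → 187 = 10p, so p = 18.7 and Q = 26.8.
ΔQ = 26.8 − 20 = +6.8.

+6.8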